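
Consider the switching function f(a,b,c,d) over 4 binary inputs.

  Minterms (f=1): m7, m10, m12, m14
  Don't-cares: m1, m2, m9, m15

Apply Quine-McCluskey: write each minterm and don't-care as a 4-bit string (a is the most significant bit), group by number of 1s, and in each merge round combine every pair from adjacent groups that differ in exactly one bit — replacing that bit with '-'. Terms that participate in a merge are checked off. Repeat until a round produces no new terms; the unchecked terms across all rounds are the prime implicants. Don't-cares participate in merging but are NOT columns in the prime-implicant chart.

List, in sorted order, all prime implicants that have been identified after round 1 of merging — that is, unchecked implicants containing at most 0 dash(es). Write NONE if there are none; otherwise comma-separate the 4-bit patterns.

Round 0: 0001✓ 0010✓ 0111✓ 1001✓ 1010✓ 1100✓ 1110✓ 1111✓
Round 1: -001 -010 -111 1-10 11-0 111-
PIs = {-001, -010, -111, 1-10, 11-0, 111-}

NONE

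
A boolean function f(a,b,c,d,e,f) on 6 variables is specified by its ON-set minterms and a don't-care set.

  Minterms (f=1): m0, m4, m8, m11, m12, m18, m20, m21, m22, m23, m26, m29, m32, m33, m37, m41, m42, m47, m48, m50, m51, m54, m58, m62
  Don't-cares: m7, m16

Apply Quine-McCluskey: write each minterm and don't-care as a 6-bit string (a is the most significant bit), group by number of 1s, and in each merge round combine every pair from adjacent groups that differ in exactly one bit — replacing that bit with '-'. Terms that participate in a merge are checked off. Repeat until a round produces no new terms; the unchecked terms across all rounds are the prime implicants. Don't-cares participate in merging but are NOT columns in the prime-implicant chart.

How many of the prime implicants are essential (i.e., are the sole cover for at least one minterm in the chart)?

size-2^0 implicants → 000000(✓)  000100(✓)  000111(✓)  001000(✓)  001011  001100(✓)  010000(✓)  010010(✓)  010100(✓)  010101(✓)  010110(✓)  010111(✓)  011010(✓)  011101(✓)  100000(✓)  100001(✓)  100101(✓)  101001(✓)  101010(✓)  101111  110000(✓)  110010(✓)  110011(✓)  110110(✓)  111010(✓)  111110(✓)
size-2^1 implicants → -00000(✓)  -10000(✓)  -10010(✓)  -10110(✓)  -11010(✓)  0-0000(✓)  0-0100(✓)  0-0111  00-000(✓)  00-100(✓)  000-00(✓)  001-00(✓)  01-010(✓)  01-101  010-00(✓)  010-10(✓)  0100-0(✓)  0101-0(✓)  0101-1(✓)  01010-(✓)  01011-(✓)  1-0000(✓)  1-1010  10-001  100-01  10000-  11-010(✓)  11-110(✓)  110-10(✓)  1100-0(✓)  11001-  111-10(✓)
size-2^2 implicants → --0000  -1-010  -10-10  -100-0  0-0-00  00--00  010--0  0101--  11--10
Unchecked terms (primes): --0000, -1-010, -10-10, -100-0, 0-0-00, 0-0111, 00--00, 001011, 01-101, 010--0, 0101--, 1-1010, 10-001, 100-01, 10000-, 101111, 11--10, 11001-
Minterm coverage:
  m0 ⊆ --0000,0-0-00,00--00
  m4 ⊆ 0-0-00,00--00
  m8 ⊆ 00--00 [E]
  m11 ⊆ 001011 [E]
  m12 ⊆ 00--00 [E]
  m18 ⊆ -1-010,-10-10,-100-0,010--0
  m20 ⊆ 0-0-00,010--0,0101--
  m21 ⊆ 01-101,0101--
  m22 ⊆ -10-10,010--0,0101--
  m23 ⊆ 0-0111,0101--
  m26 ⊆ -1-010 [E]
  m29 ⊆ 01-101 [E]
  m32 ⊆ --0000,10000-
  m33 ⊆ 10-001,100-01,10000-
  m37 ⊆ 100-01 [E]
  m41 ⊆ 10-001 [E]
  m42 ⊆ 1-1010 [E]
  m47 ⊆ 101111 [E]
  m48 ⊆ --0000,-100-0
  m50 ⊆ -1-010,-10-10,-100-0,11--10,11001-
  m51 ⊆ 11001- [E]
  m54 ⊆ -10-10,11--10
  m58 ⊆ -1-010,1-1010,11--10
  m62 ⊆ 11--10 [E]
E = {-1-010, 00--00, 001011, 01-101, 1-1010, 10-001, 100-01, 101111, 11--10, 11001-}

10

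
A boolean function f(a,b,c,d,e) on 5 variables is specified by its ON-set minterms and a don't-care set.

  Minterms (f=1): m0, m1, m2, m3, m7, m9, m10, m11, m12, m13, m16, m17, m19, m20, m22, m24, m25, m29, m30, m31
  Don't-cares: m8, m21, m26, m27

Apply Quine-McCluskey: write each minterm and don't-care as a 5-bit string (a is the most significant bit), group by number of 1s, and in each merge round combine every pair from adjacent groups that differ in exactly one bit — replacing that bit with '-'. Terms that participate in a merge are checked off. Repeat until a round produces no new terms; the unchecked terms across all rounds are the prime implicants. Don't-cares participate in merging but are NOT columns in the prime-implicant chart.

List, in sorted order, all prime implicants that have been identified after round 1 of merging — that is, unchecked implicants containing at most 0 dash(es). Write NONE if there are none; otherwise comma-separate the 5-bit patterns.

Round 0: 00000✓ 00001✓ 00010✓ 00011✓ 00111✓ 01000✓ 01001✓ 01010✓ 01011✓ 01100✓ 01101✓ 10000✓ 10001✓ 10011✓ 10100✓ 10101✓ 10110✓ 11000✓ 11001✓ 11010✓ 11011✓ 11101✓ 11110✓ 11111✓
Round 1: -0000✓ -0001✓ -0011✓ -1000✓ -1001✓ -1010✓ -1011✓ -1101✓ 0-000✓ 0-001✓ 0-010✓ 0-011✓ 00-11 000-0✓ 000-1✓ 0000-✓ 0001-✓ 01-00✓ 01-01✓ 010-0✓ 010-1✓ 0100-✓ 0101-✓ 0110-✓ 1-000✓ 1-001✓ 1-011✓ 1-101✓ 1-110 10-00✓ 10-01✓ 100-1✓ 1000-✓ 101-0 1010-✓ 11-01✓ 11-10✓ 11-11✓ 110-0✓ 110-1✓ 1100-✓ 1101-✓ 111-1✓ 1111-✓
Round 2: --000✓ --001✓ --011✓ -00-1✓ -000-✓ -1-01 -10-0✓ -10-1✓ -100-✓ -101-✓ 0-0-0✓ 0-0-1✓ 0-00-✓ 0-01-✓ 000--✓ 01-0- 010--✓ 1--01 1-0-1✓ 1-00-✓ 10-0- 11--1 11-1- 110--✓
Round 3: --0-1 --00- -10-- 0-0--
PIs = {--0-1, --00-, -1-01, -10--, 0-0--, 00-11, 01-0-, 1--01, 1-110, 10-0-, 101-0, 11--1, 11-1-}

NONE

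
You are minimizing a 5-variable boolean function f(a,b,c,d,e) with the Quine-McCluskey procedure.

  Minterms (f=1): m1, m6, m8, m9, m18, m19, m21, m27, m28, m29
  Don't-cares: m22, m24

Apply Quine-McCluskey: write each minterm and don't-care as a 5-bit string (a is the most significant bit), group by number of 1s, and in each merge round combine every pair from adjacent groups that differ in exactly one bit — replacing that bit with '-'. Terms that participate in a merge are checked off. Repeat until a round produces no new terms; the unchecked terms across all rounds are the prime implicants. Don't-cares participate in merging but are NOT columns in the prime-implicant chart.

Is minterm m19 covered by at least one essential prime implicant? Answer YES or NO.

[col 0] 00001*, 00110*, 01000*, 01001*, 10010*, 10011*, 10101*, 10110*, 11000*, 11011*, 11100*, 11101*
[col 1] -0110, -1000, 0-001, 0100-, 1-011, 1-101, 10-10, 1001-, 11-00, 1110-
Prime implicants: -0110, -1000, 0-001, 0100-, 1-011, 1-101, 10-10, 1001-, 11-00, 1110-
PI chart (minterm → PIs covering it):
  1 | 0-001  (sole → essential)
  6 | -0110  (sole → essential)
  8 | -1000,0100-
  9 | 0-001,0100-
  18 | 10-10,1001-
  19 | 1-011,1001-
  21 | 1-101  (sole → essential)
  27 | 1-011  (sole → essential)
  28 | 11-00,1110-
  29 | 1-101,1110-
Essential prime implicants: -0110, 0-001, 1-011, 1-101

YES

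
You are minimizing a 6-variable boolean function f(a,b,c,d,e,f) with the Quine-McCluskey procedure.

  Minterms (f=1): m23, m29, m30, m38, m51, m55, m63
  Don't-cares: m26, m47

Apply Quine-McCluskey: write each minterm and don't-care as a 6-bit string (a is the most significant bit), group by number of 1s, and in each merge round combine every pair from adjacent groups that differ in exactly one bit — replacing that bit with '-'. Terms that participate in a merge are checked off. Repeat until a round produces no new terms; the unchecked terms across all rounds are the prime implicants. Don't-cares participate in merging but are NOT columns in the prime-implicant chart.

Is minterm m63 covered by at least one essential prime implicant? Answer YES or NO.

NO

Round 0: 010111✓ 011010✓ 011101 011110✓ 100110 101111✓ 110011✓ 110111✓ 111111✓
Round 1: -10111 011-10 1-1111 11-111 110-11
PIs = {-10111, 011-10, 011101, 1-1111, 100110, 11-111, 110-11}
Coverage chart:
  m23: -10111 ←essential
  m29: 011101 ←essential
  m30: 011-10 ←essential
  m38: 100110 ←essential
  m51: 110-11 ←essential
  m55: -10111,11-111,110-11
  m63: 1-1111,11-111
Essential: -10111, 011-10, 011101, 100110, 110-11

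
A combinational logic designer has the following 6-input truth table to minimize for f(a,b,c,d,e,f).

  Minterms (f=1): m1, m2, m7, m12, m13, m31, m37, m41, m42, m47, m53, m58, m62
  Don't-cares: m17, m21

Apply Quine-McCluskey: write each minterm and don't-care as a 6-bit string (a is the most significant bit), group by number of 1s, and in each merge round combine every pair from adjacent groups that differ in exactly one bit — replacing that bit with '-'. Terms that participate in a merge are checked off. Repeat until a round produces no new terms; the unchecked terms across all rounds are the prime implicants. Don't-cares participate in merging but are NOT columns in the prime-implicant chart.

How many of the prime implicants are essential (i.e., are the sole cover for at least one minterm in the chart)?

size-2^0 implicants → 000001(✓)  000010  000111  001100(✓)  001101(✓)  010001(✓)  010101(✓)  011111  100101(✓)  101001  101010(✓)  101111  110101(✓)  111010(✓)  111110(✓)
size-2^1 implicants → -10101  0-0001  00110-  010-01  1-0101  1-1010  111-10
Unchecked terms (primes): -10101, 0-0001, 000010, 000111, 00110-, 010-01, 011111, 1-0101, 1-1010, 101001, 101111, 111-10
Minterm coverage:
  m1 ⊆ 0-0001 [E]
  m2 ⊆ 000010 [E]
  m7 ⊆ 000111 [E]
  m12 ⊆ 00110- [E]
  m13 ⊆ 00110- [E]
  m31 ⊆ 011111 [E]
  m37 ⊆ 1-0101 [E]
  m41 ⊆ 101001 [E]
  m42 ⊆ 1-1010 [E]
  m47 ⊆ 101111 [E]
  m53 ⊆ -10101,1-0101
  m58 ⊆ 1-1010,111-10
  m62 ⊆ 111-10 [E]
E = {0-0001, 000010, 000111, 00110-, 011111, 1-0101, 1-1010, 101001, 101111, 111-10}

10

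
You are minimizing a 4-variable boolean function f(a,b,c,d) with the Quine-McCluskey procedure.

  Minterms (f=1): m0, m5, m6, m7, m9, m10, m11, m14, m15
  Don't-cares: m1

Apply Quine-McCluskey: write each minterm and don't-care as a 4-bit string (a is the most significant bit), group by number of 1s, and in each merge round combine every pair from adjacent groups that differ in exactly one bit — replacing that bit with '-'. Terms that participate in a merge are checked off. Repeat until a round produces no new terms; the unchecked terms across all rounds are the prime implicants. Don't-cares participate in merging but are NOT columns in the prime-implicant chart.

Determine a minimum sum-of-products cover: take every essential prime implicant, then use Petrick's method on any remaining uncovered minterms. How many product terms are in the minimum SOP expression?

Round 0: 0000✓ 0001✓ 0101✓ 0110✓ 0111✓ 1001✓ 1010✓ 1011✓ 1110✓ 1111✓
Round 1: -001 -110✓ -111✓ 0-01 000- 01-1 011-✓ 1-10✓ 1-11✓ 10-1 101-✓ 111-✓
Round 2: -11- 1-1-
PIs = {-001, -11-, 0-01, 000-, 01-1, 1-1-, 10-1}
Coverage chart:
  m0: 000- ←essential
  m5: 0-01,01-1
  m6: -11- ←essential
  m7: -11-,01-1
  m9: -001,10-1
  m10: 1-1- ←essential
  m11: 1-1-,10-1
  m14: -11-,1-1-
  m15: -11-,1-1-
Essential: -11-, 000-, 1-1-
Petrick residual → -001, 0-01
Min cover (5 terms): b'c'd + bc + a'c'd + a'b'c' + ac

5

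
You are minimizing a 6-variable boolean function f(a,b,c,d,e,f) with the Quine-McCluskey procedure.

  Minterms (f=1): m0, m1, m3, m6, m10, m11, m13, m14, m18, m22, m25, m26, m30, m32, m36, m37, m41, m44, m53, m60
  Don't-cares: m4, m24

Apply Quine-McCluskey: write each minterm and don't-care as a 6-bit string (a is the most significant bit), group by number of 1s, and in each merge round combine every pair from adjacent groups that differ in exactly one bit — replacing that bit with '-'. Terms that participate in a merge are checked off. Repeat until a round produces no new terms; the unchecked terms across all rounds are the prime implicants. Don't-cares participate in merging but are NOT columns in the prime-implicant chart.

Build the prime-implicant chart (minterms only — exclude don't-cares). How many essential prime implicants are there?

7

size-2^0 implicants → 000000(✓)  000001(✓)  000011(✓)  000100(✓)  000110(✓)  001010(✓)  001011(✓)  001101  001110(✓)  010010(✓)  010110(✓)  011000(✓)  011001(✓)  011010(✓)  011110(✓)  100000(✓)  100100(✓)  100101(✓)  101001  101100(✓)  110101(✓)  111100(✓)
size-2^1 implicants → -00000(✓)  -00100(✓)  0-0110(✓)  0-1010(✓)  0-1110(✓)  00-011  00-110(✓)  000-00(✓)  0000-1  00000-  0001-0  001-10(✓)  00101-  01-010(✓)  01-110(✓)  010-10(✓)  011-10(✓)  0110-0  01100-  1-0101  1-1100  10-100  100-00(✓)  10010-
size-2^2 implicants → -00-00  0--110  0-1-10  01--10
Unchecked terms (primes): -00-00, 0--110, 0-1-10, 00-011, 0000-1, 00000-, 0001-0, 00101-, 001101, 01--10, 0110-0, 01100-, 1-0101, 1-1100, 10-100, 10010-, 101001
Minterm coverage:
  m0 ⊆ -00-00,00000-
  m1 ⊆ 0000-1,00000-
  m3 ⊆ 00-011,0000-1
  m6 ⊆ 0--110,0001-0
  m10 ⊆ 0-1-10,00101-
  m11 ⊆ 00-011,00101-
  m13 ⊆ 001101 [E]
  m14 ⊆ 0--110,0-1-10
  m18 ⊆ 01--10 [E]
  m22 ⊆ 0--110,01--10
  m25 ⊆ 01100- [E]
  m26 ⊆ 0-1-10,01--10,0110-0
  m30 ⊆ 0--110,0-1-10,01--10
  m32 ⊆ -00-00 [E]
  m36 ⊆ -00-00,10-100,10010-
  m37 ⊆ 1-0101,10010-
  m41 ⊆ 101001 [E]
  m44 ⊆ 1-1100,10-100
  m53 ⊆ 1-0101 [E]
  m60 ⊆ 1-1100 [E]
E = {-00-00, 001101, 01--10, 01100-, 1-0101, 1-1100, 101001}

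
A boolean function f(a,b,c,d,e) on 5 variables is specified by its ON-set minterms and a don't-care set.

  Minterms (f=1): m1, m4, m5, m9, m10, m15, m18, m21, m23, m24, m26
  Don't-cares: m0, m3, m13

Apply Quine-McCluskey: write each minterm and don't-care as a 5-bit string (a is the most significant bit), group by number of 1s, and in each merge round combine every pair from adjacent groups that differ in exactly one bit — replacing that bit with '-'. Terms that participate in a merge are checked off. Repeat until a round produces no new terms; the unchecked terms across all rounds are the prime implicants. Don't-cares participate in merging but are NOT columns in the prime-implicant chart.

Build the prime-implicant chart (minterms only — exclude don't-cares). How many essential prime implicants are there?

7

size-2^0 implicants → 00000(✓)  00001(✓)  00011(✓)  00100(✓)  00101(✓)  01001(✓)  01010(✓)  01101(✓)  01111(✓)  10010(✓)  10101(✓)  10111(✓)  11000(✓)  11010(✓)
size-2^1 implicants → -0101  -1010  0-001(✓)  0-101(✓)  00-00(✓)  00-01(✓)  000-1  0000-(✓)  0010-(✓)  01-01(✓)  011-1  1-010  101-1  110-0
size-2^2 implicants → 0--01  00-0-
Unchecked terms (primes): -0101, -1010, 0--01, 00-0-, 000-1, 011-1, 1-010, 101-1, 110-0
Minterm coverage:
  m1 ⊆ 0--01,00-0-,000-1
  m4 ⊆ 00-0- [E]
  m5 ⊆ -0101,0--01,00-0-
  m9 ⊆ 0--01 [E]
  m10 ⊆ -1010 [E]
  m15 ⊆ 011-1 [E]
  m18 ⊆ 1-010 [E]
  m21 ⊆ -0101,101-1
  m23 ⊆ 101-1 [E]
  m24 ⊆ 110-0 [E]
  m26 ⊆ -1010,1-010,110-0
E = {-1010, 0--01, 00-0-, 011-1, 1-010, 101-1, 110-0}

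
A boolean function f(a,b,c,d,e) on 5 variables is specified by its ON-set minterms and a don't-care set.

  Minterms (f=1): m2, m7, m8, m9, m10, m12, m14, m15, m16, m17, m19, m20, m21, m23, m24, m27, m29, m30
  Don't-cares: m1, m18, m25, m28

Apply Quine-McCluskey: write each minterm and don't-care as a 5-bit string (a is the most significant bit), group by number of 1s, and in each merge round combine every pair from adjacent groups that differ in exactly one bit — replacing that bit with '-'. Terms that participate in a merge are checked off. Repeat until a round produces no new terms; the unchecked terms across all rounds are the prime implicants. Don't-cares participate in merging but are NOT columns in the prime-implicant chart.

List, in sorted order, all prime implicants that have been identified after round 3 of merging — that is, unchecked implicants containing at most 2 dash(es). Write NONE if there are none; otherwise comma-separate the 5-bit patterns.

--001, -0010, -0111, -1-00, -100-, -11-0, 0-010, 0-111, 01--0, 0111-, 1-0-1, 10--1, 100--

Round 0: 00001✓ 00010✓ 00111✓ 01000✓ 01001✓ 01010✓ 01100✓ 01110✓ 01111✓ 10000✓ 10001✓ 10010✓ 10011✓ 10100✓ 10101✓ 10111✓ 11000✓ 11001✓ 11011✓ 11100✓ 11101✓ 11110✓
Round 1: -0001✓ -0010 -0111 -1000✓ -1001✓ -1100✓ -1110✓ 0-001✓ 0-010 0-111 01-00✓ 01-10✓ 010-0✓ 0100-✓ 011-0✓ 0111- 1-000✓ 1-001✓ 1-011✓ 1-100✓ 1-101✓ 10-00✓ 10-01✓ 10-11✓ 100-0✓ 100-1✓ 1000-✓ 1001-✓ 101-1✓ 1010-✓ 11-00✓ 11-01✓ 110-1✓ 1100-✓ 111-0✓ 1110-✓
Round 2: --001 -1-00 -100- -11-0 01--0 1--00✓ 1--01✓ 1-0-1 1-00-✓ 1-10-✓ 10--1 10-0-✓ 100-- 11-0-✓
Round 3: 1--0-
PIs = {--001, -0010, -0111, -1-00, -100-, -11-0, 0-010, 0-111, 01--0, 0111-, 1--0-, 1-0-1, 10--1, 100--}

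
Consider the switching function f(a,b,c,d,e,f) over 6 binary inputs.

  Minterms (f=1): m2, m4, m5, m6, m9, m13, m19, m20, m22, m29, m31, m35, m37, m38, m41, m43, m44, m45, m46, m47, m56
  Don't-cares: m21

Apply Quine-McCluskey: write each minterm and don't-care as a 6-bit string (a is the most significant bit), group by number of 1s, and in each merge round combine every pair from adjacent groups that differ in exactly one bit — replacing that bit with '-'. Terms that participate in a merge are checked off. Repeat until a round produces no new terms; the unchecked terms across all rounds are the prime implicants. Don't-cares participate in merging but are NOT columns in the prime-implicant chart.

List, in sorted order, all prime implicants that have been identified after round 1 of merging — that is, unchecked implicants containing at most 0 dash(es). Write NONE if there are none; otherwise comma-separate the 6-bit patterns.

010011, 111000

size-2^0 implicants → 000010(✓)  000100(✓)  000101(✓)  000110(✓)  001001(✓)  001101(✓)  010011  010100(✓)  010101(✓)  010110(✓)  011101(✓)  011111(✓)  100011(✓)  100101(✓)  100110(✓)  101001(✓)  101011(✓)  101100(✓)  101101(✓)  101110(✓)  101111(✓)  111000
size-2^1 implicants → -00101(✓)  -00110  -01001(✓)  -01101(✓)  0-0100(✓)  0-0101(✓)  0-0110(✓)  0-1101(✓)  00-101(✓)  000-10  0001-0(✓)  00010-(✓)  001-01(✓)  01-101(✓)  0101-0(✓)  01010-(✓)  0111-1  10-011  10-101(✓)  10-110  101-01(✓)  101-11(✓)  1010-1(✓)  1011-0(✓)  1011-1(✓)  10110-(✓)  10111-(✓)
size-2^2 implicants → -0-101  -01-01  0--101  0-01-0  0-010-  101--1  1011--
Unchecked terms (primes): -0-101, -00110, -01-01, 0--101, 0-01-0, 0-010-, 000-10, 010011, 0111-1, 10-011, 10-110, 101--1, 1011--, 111000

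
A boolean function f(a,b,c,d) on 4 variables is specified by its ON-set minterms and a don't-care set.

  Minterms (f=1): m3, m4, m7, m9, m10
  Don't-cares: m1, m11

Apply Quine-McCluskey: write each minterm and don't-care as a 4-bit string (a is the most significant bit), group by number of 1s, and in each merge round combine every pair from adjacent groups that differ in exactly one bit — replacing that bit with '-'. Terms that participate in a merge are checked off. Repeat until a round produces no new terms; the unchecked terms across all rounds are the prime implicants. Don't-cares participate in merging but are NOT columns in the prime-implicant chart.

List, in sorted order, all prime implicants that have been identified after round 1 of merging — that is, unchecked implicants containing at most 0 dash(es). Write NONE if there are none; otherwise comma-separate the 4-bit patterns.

Round 0: 0001✓ 0011✓ 0100 0111✓ 1001✓ 1010✓ 1011✓
Round 1: -001✓ -011✓ 0-11 00-1✓ 10-1✓ 101-
Round 2: -0-1
PIs = {-0-1, 0-11, 0100, 101-}

0100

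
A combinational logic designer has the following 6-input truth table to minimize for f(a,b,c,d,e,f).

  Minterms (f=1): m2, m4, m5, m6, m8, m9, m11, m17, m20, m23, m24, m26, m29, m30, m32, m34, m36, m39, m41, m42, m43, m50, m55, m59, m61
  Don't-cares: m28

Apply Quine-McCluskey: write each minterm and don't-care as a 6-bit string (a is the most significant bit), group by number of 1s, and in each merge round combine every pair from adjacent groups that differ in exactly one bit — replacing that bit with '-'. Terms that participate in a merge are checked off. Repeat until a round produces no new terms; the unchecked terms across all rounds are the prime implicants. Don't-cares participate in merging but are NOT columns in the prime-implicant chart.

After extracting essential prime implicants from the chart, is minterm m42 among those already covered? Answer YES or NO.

NO

Round 0: 000010✓ 000100✓ 000101✓ 000110✓ 001000✓ 001001✓ 001011✓ 010001 010100✓ 010111✓ 011000✓ 011010✓ 011100✓ 011101✓ 011110✓ 100000✓ 100010✓ 100100✓ 100111✓ 101001✓ 101010✓ 101011✓ 110010✓ 110111✓ 111011✓ 111101✓
Round 1: -00010 -00100 -01001✓ -01011✓ -10111 -11101 0-0100 0-1000 000-10 0001-0 00010- 0010-1✓ 00100- 01-100 011-00✓ 011-10✓ 0110-0✓ 0111-0✓ 01110- 1-0010 1-0111 1-1011 10-010 100-00 1000-0 1010-1✓ 10101-
Round 2: -010-1 011--0
PIs = {-00010, -00100, -010-1, -10111, -11101, 0-0100, 0-1000, 000-10, 0001-0, 00010-, 00100-, 01-100, 010001, 011--0, 01110-, 1-0010, 1-0111, 1-1011, 10-010, 100-00, 1000-0, 10101-}
Coverage chart:
  m2: -00010,000-10
  m4: -00100,0-0100,0001-0,00010-
  m5: 00010- ←essential
  m6: 000-10,0001-0
  m8: 0-1000,00100-
  m9: -010-1,00100-
  m11: -010-1 ←essential
  m17: 010001 ←essential
  m20: 0-0100,01-100
  m23: -10111 ←essential
  m24: 0-1000,011--0
  m26: 011--0 ←essential
  m29: -11101,01110-
  m30: 011--0 ←essential
  m32: 100-00,1000-0
  m34: -00010,1-0010,10-010,1000-0
  m36: -00100,100-00
  m39: 1-0111 ←essential
  m41: -010-1 ←essential
  m42: 10-010,10101-
  m43: -010-1,1-1011,10101-
  m50: 1-0010 ←essential
  m55: -10111,1-0111
  m59: 1-1011 ←essential
  m61: -11101 ←essential
Essential: -010-1, -10111, -11101, 00010-, 010001, 011--0, 1-0010, 1-0111, 1-1011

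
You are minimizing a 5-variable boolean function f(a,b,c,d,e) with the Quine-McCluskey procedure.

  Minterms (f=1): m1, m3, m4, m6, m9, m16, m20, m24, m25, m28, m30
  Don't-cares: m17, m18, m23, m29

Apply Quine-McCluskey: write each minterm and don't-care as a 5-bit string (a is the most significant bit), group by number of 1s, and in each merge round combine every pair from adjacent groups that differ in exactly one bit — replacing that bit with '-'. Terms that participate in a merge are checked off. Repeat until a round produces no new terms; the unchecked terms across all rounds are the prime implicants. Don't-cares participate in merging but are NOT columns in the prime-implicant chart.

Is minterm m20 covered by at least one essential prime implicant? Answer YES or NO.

Round 0: 00001✓ 00011✓ 00100✓ 00110✓ 01001✓ 10000✓ 10001✓ 10010✓ 10100✓ 10111 11000✓ 11001✓ 11100✓ 11101✓ 11110✓
Round 1: -0001✓ -0100 -1001✓ 0-001✓ 000-1 001-0 1-000✓ 1-001✓ 1-100✓ 10-00✓ 100-0 1000-✓ 11-00✓ 11-01✓ 1100-✓ 111-0 1110-✓
Round 2: --001 1--00 1-00- 11-0-
PIs = {--001, -0100, 000-1, 001-0, 1--00, 1-00-, 100-0, 10111, 11-0-, 111-0}
Coverage chart:
  m1: --001,000-1
  m3: 000-1 ←essential
  m4: -0100,001-0
  m6: 001-0 ←essential
  m9: --001 ←essential
  m16: 1--00,1-00-,100-0
  m20: -0100,1--00
  m24: 1--00,1-00-,11-0-
  m25: --001,1-00-,11-0-
  m28: 1--00,11-0-,111-0
  m30: 111-0 ←essential
Essential: --001, 000-1, 001-0, 111-0

NO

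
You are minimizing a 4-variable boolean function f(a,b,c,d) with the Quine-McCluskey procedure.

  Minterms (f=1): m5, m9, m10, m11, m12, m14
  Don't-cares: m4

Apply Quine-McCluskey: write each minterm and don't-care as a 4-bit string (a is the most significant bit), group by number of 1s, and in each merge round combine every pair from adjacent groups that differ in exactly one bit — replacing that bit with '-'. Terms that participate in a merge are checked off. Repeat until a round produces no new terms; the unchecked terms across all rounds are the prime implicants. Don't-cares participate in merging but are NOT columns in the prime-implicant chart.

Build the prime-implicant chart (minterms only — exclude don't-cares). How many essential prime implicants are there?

[col 0] 0100*, 0101*, 1001*, 1010*, 1011*, 1100*, 1110*
[col 1] -100, 010-, 1-10, 10-1, 101-, 11-0
Prime implicants: -100, 010-, 1-10, 10-1, 101-, 11-0
PI chart (minterm → PIs covering it):
  5 | 010-  (sole → essential)
  9 | 10-1  (sole → essential)
  10 | 1-10,101-
  11 | 10-1,101-
  12 | -100,11-0
  14 | 1-10,11-0
Essential prime implicants: 010-, 10-1

2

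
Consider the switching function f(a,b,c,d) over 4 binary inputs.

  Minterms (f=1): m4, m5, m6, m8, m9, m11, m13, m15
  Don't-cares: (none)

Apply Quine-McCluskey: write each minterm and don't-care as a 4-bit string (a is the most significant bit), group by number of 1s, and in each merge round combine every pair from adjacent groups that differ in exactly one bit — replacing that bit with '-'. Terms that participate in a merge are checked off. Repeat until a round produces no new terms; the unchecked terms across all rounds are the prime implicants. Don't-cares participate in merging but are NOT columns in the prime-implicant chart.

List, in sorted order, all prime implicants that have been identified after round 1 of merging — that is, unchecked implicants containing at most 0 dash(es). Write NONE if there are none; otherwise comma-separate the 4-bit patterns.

NONE

Round 0: 0100✓ 0101✓ 0110✓ 1000✓ 1001✓ 1011✓ 1101✓ 1111✓
Round 1: -101 01-0 010- 1-01✓ 1-11✓ 10-1✓ 100- 11-1✓
Round 2: 1--1
PIs = {-101, 01-0, 010-, 1--1, 100-}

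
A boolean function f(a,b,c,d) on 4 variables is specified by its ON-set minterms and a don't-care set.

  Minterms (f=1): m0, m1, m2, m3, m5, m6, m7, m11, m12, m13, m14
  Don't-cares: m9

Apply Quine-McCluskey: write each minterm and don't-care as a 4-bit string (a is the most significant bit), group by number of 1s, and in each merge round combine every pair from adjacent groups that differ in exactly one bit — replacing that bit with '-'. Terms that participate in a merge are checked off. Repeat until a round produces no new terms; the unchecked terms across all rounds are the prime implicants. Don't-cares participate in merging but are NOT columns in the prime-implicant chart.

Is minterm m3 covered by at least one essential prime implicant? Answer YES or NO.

YES

[col 0] 0000*, 0001*, 0010*, 0011*, 0101*, 0110*, 0111*, 1001*, 1011*, 1100*, 1101*, 1110*
[col 1] -001*, -011*, -101*, -110, 0-01*, 0-10*, 0-11*, 00-0*, 00-1*, 000-*, 001-*, 01-1*, 011-*, 1-01*, 10-1*, 11-0, 110-
[col 2] --01, -0-1, 0--1, 0-1-, 00--
Prime implicants: --01, -0-1, -110, 0--1, 0-1-, 00--, 11-0, 110-
PI chart (minterm → PIs covering it):
  0 | 00--  (sole → essential)
  1 | --01,-0-1,0--1,00--
  2 | 0-1-,00--
  3 | -0-1,0--1,0-1-,00--
  5 | --01,0--1
  6 | -110,0-1-
  7 | 0--1,0-1-
  11 | -0-1  (sole → essential)
  12 | 11-0,110-
  13 | --01,110-
  14 | -110,11-0
Essential prime implicants: -0-1, 00--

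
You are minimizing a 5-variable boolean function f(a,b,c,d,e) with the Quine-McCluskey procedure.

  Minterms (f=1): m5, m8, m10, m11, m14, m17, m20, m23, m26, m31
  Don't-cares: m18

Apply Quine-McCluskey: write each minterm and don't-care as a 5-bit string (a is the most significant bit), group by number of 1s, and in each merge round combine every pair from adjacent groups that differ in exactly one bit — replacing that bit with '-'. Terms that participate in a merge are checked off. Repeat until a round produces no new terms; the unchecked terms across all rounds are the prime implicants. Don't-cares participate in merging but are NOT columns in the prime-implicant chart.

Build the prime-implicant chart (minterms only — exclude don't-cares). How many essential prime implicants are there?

7

size-2^0 implicants → 00101  01000(✓)  01010(✓)  01011(✓)  01110(✓)  10001  10010(✓)  10100  10111(✓)  11010(✓)  11111(✓)
size-2^1 implicants → -1010  01-10  010-0  0101-  1-010  1-111
Unchecked terms (primes): -1010, 00101, 01-10, 010-0, 0101-, 1-010, 1-111, 10001, 10100
Minterm coverage:
  m5 ⊆ 00101 [E]
  m8 ⊆ 010-0 [E]
  m10 ⊆ -1010,01-10,010-0,0101-
  m11 ⊆ 0101- [E]
  m14 ⊆ 01-10 [E]
  m17 ⊆ 10001 [E]
  m20 ⊆ 10100 [E]
  m23 ⊆ 1-111 [E]
  m26 ⊆ -1010,1-010
  m31 ⊆ 1-111 [E]
E = {00101, 01-10, 010-0, 0101-, 1-111, 10001, 10100}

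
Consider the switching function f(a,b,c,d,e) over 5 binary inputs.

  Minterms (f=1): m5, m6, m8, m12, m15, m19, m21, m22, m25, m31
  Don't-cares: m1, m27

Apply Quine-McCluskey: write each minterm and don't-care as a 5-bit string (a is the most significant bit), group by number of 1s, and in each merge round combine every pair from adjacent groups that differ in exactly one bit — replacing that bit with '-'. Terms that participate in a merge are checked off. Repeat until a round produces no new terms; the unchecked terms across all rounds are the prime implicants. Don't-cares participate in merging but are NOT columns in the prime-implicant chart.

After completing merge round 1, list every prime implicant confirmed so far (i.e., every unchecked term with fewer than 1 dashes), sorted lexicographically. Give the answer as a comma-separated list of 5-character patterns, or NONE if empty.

Round 0: 00001✓ 00101✓ 00110✓ 01000✓ 01100✓ 01111✓ 10011✓ 10101✓ 10110✓ 11001✓ 11011✓ 11111✓
Round 1: -0101 -0110 -1111 00-01 01-00 1-011 11-11 110-1
PIs = {-0101, -0110, -1111, 00-01, 01-00, 1-011, 11-11, 110-1}

NONE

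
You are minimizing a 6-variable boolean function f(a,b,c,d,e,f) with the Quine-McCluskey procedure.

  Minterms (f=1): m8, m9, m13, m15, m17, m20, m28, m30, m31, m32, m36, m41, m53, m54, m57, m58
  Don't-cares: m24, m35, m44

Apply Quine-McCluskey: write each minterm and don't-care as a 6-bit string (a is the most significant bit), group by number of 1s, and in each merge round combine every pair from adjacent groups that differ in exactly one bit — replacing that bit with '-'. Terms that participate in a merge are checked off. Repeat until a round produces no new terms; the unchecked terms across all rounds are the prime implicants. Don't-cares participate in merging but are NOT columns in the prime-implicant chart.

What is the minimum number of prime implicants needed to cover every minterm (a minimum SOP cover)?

10

[col 0] 001000*, 001001*, 001101*, 001111*, 010001, 010100*, 011000*, 011100*, 011110*, 011111*, 100000*, 100011, 100100*, 101001*, 101100*, 110101, 110110, 111001*, 111010
[col 1] -01001, 0-1000, 0-1111, 001-01, 00100-, 0011-1, 01-100, 011-00, 0111-0, 01111-, 1-1001, 10-100, 100-00
Prime implicants: -01001, 0-1000, 0-1111, 001-01, 00100-, 0011-1, 01-100, 010001, 011-00, 0111-0, 01111-, 1-1001, 10-100, 100-00, 100011, 110101, 110110, 111010
PI chart (minterm → PIs covering it):
  8 | 0-1000,00100-
  9 | -01001,001-01,00100-
  13 | 001-01,0011-1
  15 | 0-1111,0011-1
  17 | 010001  (sole → essential)
  20 | 01-100  (sole → essential)
  28 | 01-100,011-00,0111-0
  30 | 0111-0,01111-
  31 | 0-1111,01111-
  32 | 100-00  (sole → essential)
  36 | 10-100,100-00
  41 | -01001,1-1001
  53 | 110101  (sole → essential)
  54 | 110110  (sole → essential)
  57 | 1-1001  (sole → essential)
  58 | 111010  (sole → essential)
Essential prime implicants: 01-100, 010001, 1-1001, 100-00, 110101, 110110, 111010
Petrick residual → 00100-, 0011-1, 01111-
Minimum SOP uses 10 PIs: a'b'cd'e' + a'b'cdf + a'bde'f' + a'bc'd'e'f + a'bcde + acd'e'f + ab'c'e'f' + abc'de'f + abc'def' + abcd'ef'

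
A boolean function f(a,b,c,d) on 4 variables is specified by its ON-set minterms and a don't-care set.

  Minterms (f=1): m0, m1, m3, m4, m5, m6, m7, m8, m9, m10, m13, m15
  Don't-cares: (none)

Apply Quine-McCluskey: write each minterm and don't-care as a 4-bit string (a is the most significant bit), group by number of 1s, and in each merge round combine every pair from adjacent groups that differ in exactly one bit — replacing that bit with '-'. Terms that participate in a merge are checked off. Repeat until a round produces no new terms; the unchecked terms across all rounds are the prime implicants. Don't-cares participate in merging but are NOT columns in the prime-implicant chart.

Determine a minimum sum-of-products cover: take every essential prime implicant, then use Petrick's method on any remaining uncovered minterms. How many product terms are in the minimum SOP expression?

size-2^0 implicants → 0000(✓)  0001(✓)  0011(✓)  0100(✓)  0101(✓)  0110(✓)  0111(✓)  1000(✓)  1001(✓)  1010(✓)  1101(✓)  1111(✓)
size-2^1 implicants → -000(✓)  -001(✓)  -101(✓)  -111(✓)  0-00(✓)  0-01(✓)  0-11(✓)  00-1(✓)  000-(✓)  01-0(✓)  01-1(✓)  010-(✓)  011-(✓)  1-01(✓)  10-0  100-(✓)  11-1(✓)
size-2^2 implicants → --01  -00-  -1-1  0--1  0-0-  01--
Unchecked terms (primes): --01, -00-, -1-1, 0--1, 0-0-, 01--, 10-0
Minterm coverage:
  m0 ⊆ -00-,0-0-
  m1 ⊆ --01,-00-,0--1,0-0-
  m3 ⊆ 0--1 [E]
  m4 ⊆ 0-0-,01--
  m5 ⊆ --01,-1-1,0--1,0-0-,01--
  m6 ⊆ 01-- [E]
  m7 ⊆ -1-1,0--1,01--
  m8 ⊆ -00-,10-0
  m9 ⊆ --01,-00-
  m10 ⊆ 10-0 [E]
  m13 ⊆ --01,-1-1
  m15 ⊆ -1-1 [E]
E = {-1-1, 0--1, 01--, 10-0}
Petrick residual → -00-
Cover = b'c' + bd + a'd + a'b + ab'd'  |cover|=5

5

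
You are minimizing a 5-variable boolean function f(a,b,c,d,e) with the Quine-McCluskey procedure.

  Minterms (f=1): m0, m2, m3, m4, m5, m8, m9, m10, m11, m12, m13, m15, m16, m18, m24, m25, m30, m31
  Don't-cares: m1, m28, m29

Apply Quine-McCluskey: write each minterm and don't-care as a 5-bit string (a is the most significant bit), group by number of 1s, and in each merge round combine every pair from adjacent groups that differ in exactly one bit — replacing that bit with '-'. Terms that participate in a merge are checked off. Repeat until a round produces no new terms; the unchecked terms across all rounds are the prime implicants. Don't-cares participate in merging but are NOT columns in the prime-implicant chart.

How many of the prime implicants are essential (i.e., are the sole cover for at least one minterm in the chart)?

[col 0] 00000*, 00001*, 00010*, 00011*, 00100*, 00101*, 01000*, 01001*, 01010*, 01011*, 01100*, 01101*, 01111*, 10000*, 10010*, 11000*, 11001*, 11100*, 11101*, 11110*, 11111*
[col 1] -0000*, -0010*, -1000*, -1001*, -1100*, -1101*, -1111*, 0-000*, 0-001*, 0-010*, 0-011*, 0-100*, 0-101*, 00-00*, 00-01*, 000-0*, 000-1*, 0000-*, 0001-*, 0010-*, 01-00*, 01-01*, 01-11*, 010-0*, 010-1*, 0100-*, 0101-*, 011-1*, 0110-*, 1-000*, 100-0*, 11-00*, 11-01*, 1100-*, 111-0*, 111-1*, 1110-*, 1111-*
[col 2] --000, -00-0, -1-00*, -1-01*, -100-*, -11-1, -110-*, 0--00*, 0--01*, 0-0-0*, 0-0-1*, 0-00-*, 0-01-*, 0-10-*, 00-0-*, 000--*, 01--1, 01-0-*, 010--*, 11-0-*, 111--
[col 3] -1-0-, 0--0-, 0-0--
Prime implicants: --000, -00-0, -1-0-, -11-1, 0--0-, 0-0--, 01--1, 111--
PI chart (minterm → PIs covering it):
  0 | --000,-00-0,0--0-,0-0--
  2 | -00-0,0-0--
  3 | 0-0--  (sole → essential)
  4 | 0--0-  (sole → essential)
  5 | 0--0-  (sole → essential)
  8 | --000,-1-0-,0--0-,0-0--
  9 | -1-0-,0--0-,0-0--,01--1
  10 | 0-0--  (sole → essential)
  11 | 0-0--,01--1
  12 | -1-0-,0--0-
  13 | -1-0-,-11-1,0--0-,01--1
  15 | -11-1,01--1
  16 | --000,-00-0
  18 | -00-0  (sole → essential)
  24 | --000,-1-0-
  25 | -1-0-  (sole → essential)
  30 | 111--  (sole → essential)
  31 | -11-1,111--
Essential prime implicants: -00-0, -1-0-, 0--0-, 0-0--, 111--

5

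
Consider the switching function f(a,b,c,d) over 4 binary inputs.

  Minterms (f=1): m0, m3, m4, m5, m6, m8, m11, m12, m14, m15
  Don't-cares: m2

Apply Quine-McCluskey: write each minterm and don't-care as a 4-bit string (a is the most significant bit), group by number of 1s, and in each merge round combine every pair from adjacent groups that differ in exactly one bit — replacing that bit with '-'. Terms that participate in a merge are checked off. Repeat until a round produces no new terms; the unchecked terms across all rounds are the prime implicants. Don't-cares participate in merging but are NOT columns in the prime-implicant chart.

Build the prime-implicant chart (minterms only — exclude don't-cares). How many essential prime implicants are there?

2

Round 0: 0000✓ 0010✓ 0011✓ 0100✓ 0101✓ 0110✓ 1000✓ 1011✓ 1100✓ 1110✓ 1111✓
Round 1: -000✓ -011 -100✓ -110✓ 0-00✓ 0-10✓ 00-0✓ 001- 01-0✓ 010- 1-00✓ 1-11 11-0✓ 111-
Round 2: --00 -1-0 0--0
PIs = {--00, -011, -1-0, 0--0, 001-, 010-, 1-11, 111-}
Coverage chart:
  m0: --00,0--0
  m3: -011,001-
  m4: --00,-1-0,0--0,010-
  m5: 010- ←essential
  m6: -1-0,0--0
  m8: --00 ←essential
  m11: -011,1-11
  m12: --00,-1-0
  m14: -1-0,111-
  m15: 1-11,111-
Essential: --00, 010-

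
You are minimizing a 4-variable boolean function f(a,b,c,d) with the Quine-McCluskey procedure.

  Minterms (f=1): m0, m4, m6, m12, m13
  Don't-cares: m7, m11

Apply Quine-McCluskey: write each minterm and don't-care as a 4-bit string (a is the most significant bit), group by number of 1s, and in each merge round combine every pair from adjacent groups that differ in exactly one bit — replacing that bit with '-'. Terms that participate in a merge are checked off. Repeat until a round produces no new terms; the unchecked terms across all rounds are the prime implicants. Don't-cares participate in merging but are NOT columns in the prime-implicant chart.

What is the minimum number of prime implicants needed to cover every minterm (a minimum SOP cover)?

size-2^0 implicants → 0000(✓)  0100(✓)  0110(✓)  0111(✓)  1011  1100(✓)  1101(✓)
size-2^1 implicants → -100  0-00  01-0  011-  110-
Unchecked terms (primes): -100, 0-00, 01-0, 011-, 1011, 110-
Minterm coverage:
  m0 ⊆ 0-00 [E]
  m4 ⊆ -100,0-00,01-0
  m6 ⊆ 01-0,011-
  m12 ⊆ -100,110-
  m13 ⊆ 110- [E]
E = {0-00, 110-}
Petrick residual → 01-0
Cover = a'c'd' + a'bd' + abc'  |cover|=3

3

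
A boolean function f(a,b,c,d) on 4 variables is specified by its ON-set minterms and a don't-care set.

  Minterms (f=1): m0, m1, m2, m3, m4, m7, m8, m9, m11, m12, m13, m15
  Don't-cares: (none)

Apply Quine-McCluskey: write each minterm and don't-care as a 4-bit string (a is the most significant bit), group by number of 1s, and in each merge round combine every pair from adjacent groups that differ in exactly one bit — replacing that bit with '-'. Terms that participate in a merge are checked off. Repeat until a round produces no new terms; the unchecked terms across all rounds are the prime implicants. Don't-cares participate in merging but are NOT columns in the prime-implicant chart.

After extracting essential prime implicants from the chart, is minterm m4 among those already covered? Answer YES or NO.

Round 0: 0000✓ 0001✓ 0010✓ 0011✓ 0100✓ 0111✓ 1000✓ 1001✓ 1011✓ 1100✓ 1101✓ 1111✓
Round 1: -000✓ -001✓ -011✓ -100✓ -111✓ 0-00✓ 0-11✓ 00-0✓ 00-1✓ 000-✓ 001-✓ 1-00✓ 1-01✓ 1-11✓ 10-1✓ 100-✓ 11-1✓ 110-✓
Round 2: --00 --11 -0-1 -00- 00-- 1--1 1-0-
PIs = {--00, --11, -0-1, -00-, 00--, 1--1, 1-0-}
Coverage chart:
  m0: --00,-00-,00--
  m1: -0-1,-00-,00--
  m2: 00-- ←essential
  m3: --11,-0-1,00--
  m4: --00 ←essential
  m7: --11 ←essential
  m8: --00,-00-,1-0-
  m9: -0-1,-00-,1--1,1-0-
  m11: --11,-0-1,1--1
  m12: --00,1-0-
  m13: 1--1,1-0-
  m15: --11,1--1
Essential: --00, --11, 00--

YES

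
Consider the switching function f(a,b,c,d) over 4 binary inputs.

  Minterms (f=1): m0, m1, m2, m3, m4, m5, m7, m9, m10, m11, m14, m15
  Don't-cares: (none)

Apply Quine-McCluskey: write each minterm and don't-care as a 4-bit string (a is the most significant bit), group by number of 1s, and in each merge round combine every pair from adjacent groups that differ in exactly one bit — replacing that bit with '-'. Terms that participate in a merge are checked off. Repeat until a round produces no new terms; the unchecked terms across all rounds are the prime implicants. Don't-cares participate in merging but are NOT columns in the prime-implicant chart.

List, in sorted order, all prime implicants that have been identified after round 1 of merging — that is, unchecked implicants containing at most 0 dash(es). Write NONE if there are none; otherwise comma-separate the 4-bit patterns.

size-2^0 implicants → 0000(✓)  0001(✓)  0010(✓)  0011(✓)  0100(✓)  0101(✓)  0111(✓)  1001(✓)  1010(✓)  1011(✓)  1110(✓)  1111(✓)
size-2^1 implicants → -001(✓)  -010(✓)  -011(✓)  -111(✓)  0-00(✓)  0-01(✓)  0-11(✓)  00-0(✓)  00-1(✓)  000-(✓)  001-(✓)  01-1(✓)  010-(✓)  1-10(✓)  1-11(✓)  10-1(✓)  101-(✓)  111-(✓)
size-2^2 implicants → --11  -0-1  -01-  0--1  0-0-  00--  1-1-
Unchecked terms (primes): --11, -0-1, -01-, 0--1, 0-0-, 00--, 1-1-

NONE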